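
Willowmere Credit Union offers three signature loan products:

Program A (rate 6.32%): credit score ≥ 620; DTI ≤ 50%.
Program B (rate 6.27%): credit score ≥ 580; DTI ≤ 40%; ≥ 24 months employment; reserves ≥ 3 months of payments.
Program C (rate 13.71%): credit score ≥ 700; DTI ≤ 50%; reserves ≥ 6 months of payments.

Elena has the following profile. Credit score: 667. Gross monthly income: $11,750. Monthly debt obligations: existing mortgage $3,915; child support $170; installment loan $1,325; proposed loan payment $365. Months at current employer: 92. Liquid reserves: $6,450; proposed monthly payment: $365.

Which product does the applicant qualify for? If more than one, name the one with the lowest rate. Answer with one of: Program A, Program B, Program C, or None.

Total debts = (3,915 + 170 + 1,325 + 365) = 5,775; DTI = 5,775/11,750 = 49.1%.
Reserves = 6,450/365 = 17.7 months.
Program A: score 667 ≥ 620; DTI 49.1% ≤ 50% → qualifies.
Program B: score 667 ≥ 580; DTI 49.1% > 40%; employment 92 ≥ 24 mo; reserves 17.7 ≥ 3 mo → does not qualify.
Program C: score 667 < 700; DTI 49.1% ≤ 50%; reserves 17.7 ≥ 6 mo → does not qualify.

Program A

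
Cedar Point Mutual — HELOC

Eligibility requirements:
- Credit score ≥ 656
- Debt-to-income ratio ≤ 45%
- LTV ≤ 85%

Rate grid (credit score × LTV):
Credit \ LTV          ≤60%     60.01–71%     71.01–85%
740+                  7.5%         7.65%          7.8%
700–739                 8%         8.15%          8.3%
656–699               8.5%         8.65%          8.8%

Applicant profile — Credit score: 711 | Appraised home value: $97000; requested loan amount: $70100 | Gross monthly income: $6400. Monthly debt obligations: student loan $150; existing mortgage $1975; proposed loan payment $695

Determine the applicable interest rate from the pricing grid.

8.3%

Credit score 711 ≥ 656; Total monthly debts = (150 + 1,975 + 695) = 2,820. DTI = 2,820/6,400 = 44.1% ≤ 45%
Loan-to-value = 70,100/97,000 = 72.3% — pass (85% max)
Score 711 is in the 700–739 band; LTV 72.3% is in the 71.01–85% band → 8.3%.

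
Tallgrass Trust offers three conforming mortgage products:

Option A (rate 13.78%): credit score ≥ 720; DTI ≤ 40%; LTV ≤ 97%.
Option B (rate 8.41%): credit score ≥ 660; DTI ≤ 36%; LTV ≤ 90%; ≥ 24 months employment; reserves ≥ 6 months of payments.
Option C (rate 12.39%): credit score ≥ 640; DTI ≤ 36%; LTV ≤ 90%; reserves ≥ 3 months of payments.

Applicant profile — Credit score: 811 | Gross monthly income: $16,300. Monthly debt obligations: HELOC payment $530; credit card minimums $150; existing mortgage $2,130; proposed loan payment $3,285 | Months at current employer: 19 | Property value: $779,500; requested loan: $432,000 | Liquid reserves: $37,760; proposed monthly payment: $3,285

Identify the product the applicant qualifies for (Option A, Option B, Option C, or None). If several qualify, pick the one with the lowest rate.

Total debts = (530 + 150 + 2,130 + 3,285) = 6,095; DTI = 6,095/16,300 = 37.4%.
LTV = 432,000/779,500 = 55.4%.
Reserves = 37,760/3,285 = 11.5 months.
Option A: score 811 ≥ 720; DTI 37.4% ≤ 40%; LTV 55.4% ≤ 97% → qualifies.
Option B: score 811 ≥ 660; DTI 37.4% > 36%; LTV 55.4% ≤ 90%; employment 19 < 24 mo; reserves 11.5 ≥ 6 mo → does not qualify.
Option C: score 811 ≥ 640; DTI 37.4% > 36%; LTV 55.4% ≤ 90%; reserves 11.5 ≥ 3 mo → does not qualify.

Option A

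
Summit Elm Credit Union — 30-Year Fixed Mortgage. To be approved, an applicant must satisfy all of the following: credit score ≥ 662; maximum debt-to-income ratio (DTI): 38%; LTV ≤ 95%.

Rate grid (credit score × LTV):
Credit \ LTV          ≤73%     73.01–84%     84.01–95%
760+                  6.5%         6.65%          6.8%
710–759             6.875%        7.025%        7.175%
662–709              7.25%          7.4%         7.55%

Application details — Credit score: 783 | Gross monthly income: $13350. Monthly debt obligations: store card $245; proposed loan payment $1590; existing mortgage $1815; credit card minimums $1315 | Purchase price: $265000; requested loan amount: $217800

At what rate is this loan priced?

6.65%

Credit score 783 ≥ 662; Total monthly debts = (245 + 1,590 + 1,815 + 1,315) = 4,965. Debt-to-income = 4,965/13,350 = 37.2% — meets 38% limit
LTV = 217,800/265,000 = 82.2% ≤ 95%
Row: 783 falls in 760+. Column: 82.2% falls in 73.01–84%. Rate = 6.65%.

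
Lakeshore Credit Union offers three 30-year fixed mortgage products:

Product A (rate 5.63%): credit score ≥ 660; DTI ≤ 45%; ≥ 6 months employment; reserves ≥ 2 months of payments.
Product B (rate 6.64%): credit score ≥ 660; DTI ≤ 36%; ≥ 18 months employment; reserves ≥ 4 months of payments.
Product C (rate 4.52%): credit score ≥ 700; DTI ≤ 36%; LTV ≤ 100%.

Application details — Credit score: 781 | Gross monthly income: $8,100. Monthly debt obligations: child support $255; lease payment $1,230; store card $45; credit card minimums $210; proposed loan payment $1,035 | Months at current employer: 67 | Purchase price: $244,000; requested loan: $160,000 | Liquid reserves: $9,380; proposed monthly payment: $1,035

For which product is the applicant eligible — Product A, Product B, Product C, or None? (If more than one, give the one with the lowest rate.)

Total debts = (255 + 1,230 + 45 + 210 + 1,035) = 2,775; DTI = 2,775/8,100 = 34.3%.
LTV = 160,000/244,000 = 65.6%.
Reserves = 9,380/1,035 = 9.1 months.
Product A: score 781 ≥ 660; DTI 34.3% ≤ 45%; employment 67 ≥ 6 mo; reserves 9.1 ≥ 2 mo → qualifies.
Product B: score 781 ≥ 660; DTI 34.3% ≤ 36%; employment 67 ≥ 18 mo; reserves 9.1 ≥ 4 mo → qualifies.
Product C: score 781 ≥ 700; DTI 34.3% ≤ 36%; LTV 65.6% ≤ 100% → qualifies.
Qualifying: Product A, Product B, Product C. Lowest rate is 4.52% → Product C.

Product C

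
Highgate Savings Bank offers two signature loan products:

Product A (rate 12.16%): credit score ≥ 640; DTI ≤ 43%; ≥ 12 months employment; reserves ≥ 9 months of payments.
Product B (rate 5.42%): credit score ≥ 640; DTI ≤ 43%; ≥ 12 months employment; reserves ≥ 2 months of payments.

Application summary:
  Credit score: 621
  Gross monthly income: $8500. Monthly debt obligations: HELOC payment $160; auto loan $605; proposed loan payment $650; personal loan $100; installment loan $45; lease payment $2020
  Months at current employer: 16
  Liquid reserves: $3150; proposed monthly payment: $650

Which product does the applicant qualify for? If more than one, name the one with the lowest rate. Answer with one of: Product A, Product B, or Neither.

Total debts = (160 + 605 + 650 + 100 + 45 + 2,020) = 3,580; DTI = 3,580/8,500 = 42.1%.
Reserves = 3,150/650 = 4.8 months.
Product A: score 621 < 640; DTI 42.1% ≤ 43%; employment 16 ≥ 12 mo; reserves 4.8 < 9 mo → does not qualify.
Product B: score 621 < 640; DTI 42.1% ≤ 43%; employment 16 ≥ 12 mo; reserves 4.8 ≥ 2 mo → does not qualify.

Neither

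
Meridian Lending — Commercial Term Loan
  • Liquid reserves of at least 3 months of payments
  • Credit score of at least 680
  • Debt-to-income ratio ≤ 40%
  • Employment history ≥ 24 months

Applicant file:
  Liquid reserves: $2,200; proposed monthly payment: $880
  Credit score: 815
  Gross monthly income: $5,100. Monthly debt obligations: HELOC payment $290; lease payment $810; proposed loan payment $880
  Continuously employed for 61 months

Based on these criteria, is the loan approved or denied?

Reserves: 2,200 ÷ 880 = 2.5 months (below 3-month minimum)
Credit score 815 ≥ 680 (meets)
Total monthly debts = (290 + 810 + 880) = 1,980. DTI: 1,980 ÷ 5,100 = 38.8%, within the 40% cap
Employment 61 ≥ 24 months
Fails on reserves.

Denied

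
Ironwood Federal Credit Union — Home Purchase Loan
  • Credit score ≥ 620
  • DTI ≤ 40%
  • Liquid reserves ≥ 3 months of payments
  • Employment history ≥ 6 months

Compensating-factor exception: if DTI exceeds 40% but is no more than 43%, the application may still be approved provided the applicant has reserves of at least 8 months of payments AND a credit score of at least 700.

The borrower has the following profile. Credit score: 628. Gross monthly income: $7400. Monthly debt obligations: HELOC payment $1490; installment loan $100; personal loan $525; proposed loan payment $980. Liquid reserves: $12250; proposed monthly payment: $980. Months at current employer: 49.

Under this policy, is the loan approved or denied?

Denied

Credit score 628 ≥ 620 (meets base)
Total debts = (1,490 + 100 + 525 + 980) = 3,095. DTI: 3,095 ÷ 7,400 = 41.8%, over the 40% base limit.
Liquid reserves cover 12,250/980 = 12.5 months — ≥ 3 required
Employment 49 ≥ 6 months
DTI 41.8% is within the 40%–43% exception band; checking compensating factors.
Override check — reserves: 12.5 mo (ok); score: 628 (below 700).
Compensating-factor requirement not fully met.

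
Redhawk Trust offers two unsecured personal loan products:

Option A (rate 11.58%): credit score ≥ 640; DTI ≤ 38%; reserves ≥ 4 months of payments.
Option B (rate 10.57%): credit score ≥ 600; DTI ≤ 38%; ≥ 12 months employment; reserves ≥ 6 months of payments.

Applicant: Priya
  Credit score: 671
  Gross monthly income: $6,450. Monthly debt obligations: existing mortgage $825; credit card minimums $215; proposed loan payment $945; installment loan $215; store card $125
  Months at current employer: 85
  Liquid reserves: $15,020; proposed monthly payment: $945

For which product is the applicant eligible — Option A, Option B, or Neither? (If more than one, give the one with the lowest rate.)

Option B

Total debts = (825 + 215 + 945 + 215 + 125) = 2,325; DTI = 2,325/6,450 = 36%.
Reserves = 15,020/945 = 15.9 months.
Option A: score 671 ≥ 640; DTI 36% ≤ 38%; reserves 15.9 ≥ 4 mo → qualifies.
Option B: score 671 ≥ 600; DTI 36% ≤ 38%; employment 85 ≥ 12 mo; reserves 15.9 ≥ 6 mo → qualifies.
Qualifying: Option A, Option B. Lowest rate is 10.57% → Option B.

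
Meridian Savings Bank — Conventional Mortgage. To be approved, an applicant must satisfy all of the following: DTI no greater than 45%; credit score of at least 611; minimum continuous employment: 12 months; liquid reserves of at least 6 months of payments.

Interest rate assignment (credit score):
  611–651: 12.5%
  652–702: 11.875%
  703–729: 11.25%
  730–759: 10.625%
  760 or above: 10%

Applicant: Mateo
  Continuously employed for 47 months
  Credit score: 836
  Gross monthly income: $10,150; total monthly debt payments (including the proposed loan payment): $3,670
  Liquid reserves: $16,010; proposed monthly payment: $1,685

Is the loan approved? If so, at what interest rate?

Approved at 10%

Credit score 836 ≥ 611 (meets minimum)
DTI = 3,670/10,150 = 36.2% ≤ 45%
Employment 47 ≥ 12 months
Reserves = 16,010/1,685 = 9.5 months ≥ 6
All requirements met. Score 836 falls in the 760 or above tier → 10%.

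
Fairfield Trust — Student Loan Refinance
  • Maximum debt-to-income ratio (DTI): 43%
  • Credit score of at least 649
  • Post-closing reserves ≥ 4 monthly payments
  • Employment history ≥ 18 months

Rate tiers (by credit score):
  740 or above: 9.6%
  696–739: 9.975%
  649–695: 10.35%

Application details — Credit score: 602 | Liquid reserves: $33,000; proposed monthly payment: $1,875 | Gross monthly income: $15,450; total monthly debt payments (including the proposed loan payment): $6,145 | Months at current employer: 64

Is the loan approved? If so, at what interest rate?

Credit score 602 < 649 (below minimum)
Employment 64 ≥ 18 months
Reserves: 33,000 ÷ 1,875 = 17.6 months (meets 4-month minimum)
DTI: 6,145 ÷ 15,450 = 39.8%, within the 43% cap
Not all requirements met → denied.

Denied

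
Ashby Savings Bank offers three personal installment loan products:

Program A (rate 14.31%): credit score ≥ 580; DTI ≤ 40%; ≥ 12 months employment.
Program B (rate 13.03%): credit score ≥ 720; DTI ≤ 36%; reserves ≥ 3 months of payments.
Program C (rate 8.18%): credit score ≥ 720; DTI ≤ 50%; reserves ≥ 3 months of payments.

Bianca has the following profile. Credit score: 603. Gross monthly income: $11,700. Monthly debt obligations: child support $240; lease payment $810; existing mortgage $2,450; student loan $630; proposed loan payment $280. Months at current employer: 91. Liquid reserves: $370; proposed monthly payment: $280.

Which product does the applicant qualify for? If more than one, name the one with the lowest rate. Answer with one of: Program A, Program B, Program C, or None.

Total debts = (240 + 810 + 2,450 + 630 + 280) = 4,410; DTI = 4,410/11,700 = 37.7%.
Reserves = 370/280 = 1.3 months.
Program A: score 603 ≥ 580; DTI 37.7% ≤ 40%; employment 91 ≥ 12 mo → qualifies.
Program B: score 603 < 720; DTI 37.7% > 36%; reserves 1.3 < 3 mo → does not qualify.
Program C: score 603 < 720; DTI 37.7% ≤ 50%; reserves 1.3 < 3 mo → does not qualify.

Program A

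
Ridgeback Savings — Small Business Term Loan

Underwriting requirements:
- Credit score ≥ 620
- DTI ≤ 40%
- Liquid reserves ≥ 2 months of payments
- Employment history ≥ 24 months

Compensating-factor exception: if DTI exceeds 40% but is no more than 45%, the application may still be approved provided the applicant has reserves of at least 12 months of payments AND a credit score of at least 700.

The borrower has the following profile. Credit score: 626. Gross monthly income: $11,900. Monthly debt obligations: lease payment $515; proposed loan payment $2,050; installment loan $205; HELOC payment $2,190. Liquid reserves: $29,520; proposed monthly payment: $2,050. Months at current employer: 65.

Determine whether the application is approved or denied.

Credit score 626 ≥ 620 (meets base)
Total debts = (515 + 2,050 + 205 + 2,190) = 4,960. DTI = 4,960/11,900 = 41.7% > 40% — standard DTI limit exceeded.
Reserves = 29,520/2,050 = 14.4 months ≥ 2
Employment 65 ≥ 24 months
DTI 41.7% is within the 40%–45% exception band; checking compensating factors.
Override check — reserves: 14.4 mo (ok); score: 626 (below 700).
Override conditions not both satisfied; exception does not apply.

Denied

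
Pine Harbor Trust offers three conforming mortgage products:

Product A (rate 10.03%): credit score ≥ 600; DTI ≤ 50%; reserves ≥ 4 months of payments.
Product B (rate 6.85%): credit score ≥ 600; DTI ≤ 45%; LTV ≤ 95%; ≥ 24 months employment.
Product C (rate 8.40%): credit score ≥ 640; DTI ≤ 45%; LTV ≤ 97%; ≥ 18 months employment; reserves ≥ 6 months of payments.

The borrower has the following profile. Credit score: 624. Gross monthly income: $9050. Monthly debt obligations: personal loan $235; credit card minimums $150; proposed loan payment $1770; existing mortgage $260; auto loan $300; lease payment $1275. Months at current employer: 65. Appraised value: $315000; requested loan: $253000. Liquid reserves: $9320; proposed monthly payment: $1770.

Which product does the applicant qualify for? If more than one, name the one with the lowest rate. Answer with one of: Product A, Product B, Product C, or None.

Product B

Total debts = (235 + 150 + 1,770 + 260 + 300 + 1,275) = 3,990; DTI = 3,990/9,050 = 44.1%.
LTV = 253,000/315,000 = 80.3%.
Reserves = 9,320/1,770 = 5.3 months.
Product A: score 624 ≥ 600; DTI 44.1% ≤ 50%; reserves 5.3 ≥ 4 mo → qualifies.
Product B: score 624 ≥ 600; DTI 44.1% ≤ 45%; LTV 80.3% ≤ 95%; employment 65 ≥ 24 mo → qualifies.
Product C: score 624 < 640; DTI 44.1% ≤ 45%; LTV 80.3% ≤ 97%; employment 65 ≥ 18 mo; reserves 5.3 < 6 mo → does not qualify.
Qualifying: Product A, Product B. Lowest rate is 6.85% → Product B.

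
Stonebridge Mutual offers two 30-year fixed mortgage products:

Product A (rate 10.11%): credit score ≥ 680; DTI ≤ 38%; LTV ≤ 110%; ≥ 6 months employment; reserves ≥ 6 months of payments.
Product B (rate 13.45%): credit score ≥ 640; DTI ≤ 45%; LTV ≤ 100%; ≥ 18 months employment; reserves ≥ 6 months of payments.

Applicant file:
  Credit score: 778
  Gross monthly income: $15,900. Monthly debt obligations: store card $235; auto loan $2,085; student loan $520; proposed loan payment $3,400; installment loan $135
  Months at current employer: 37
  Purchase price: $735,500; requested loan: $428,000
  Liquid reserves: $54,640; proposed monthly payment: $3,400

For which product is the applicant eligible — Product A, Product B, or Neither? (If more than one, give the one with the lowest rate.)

Total debts = (235 + 2,085 + 520 + 3,400 + 135) = 6,375; DTI = 6,375/15,900 = 40.1%.
LTV = 428,000/735,500 = 58.2%.
Reserves = 54,640/3,400 = 16.1 months.
Product A: score 778 ≥ 680; DTI 40.1% > 38%; LTV 58.2% ≤ 110%; employment 37 ≥ 6 mo; reserves 16.1 ≥ 6 mo → does not qualify.
Product B: score 778 ≥ 640; DTI 40.1% ≤ 45%; LTV 58.2% ≤ 100%; employment 37 ≥ 18 mo; reserves 16.1 ≥ 6 mo → qualifies.

Product B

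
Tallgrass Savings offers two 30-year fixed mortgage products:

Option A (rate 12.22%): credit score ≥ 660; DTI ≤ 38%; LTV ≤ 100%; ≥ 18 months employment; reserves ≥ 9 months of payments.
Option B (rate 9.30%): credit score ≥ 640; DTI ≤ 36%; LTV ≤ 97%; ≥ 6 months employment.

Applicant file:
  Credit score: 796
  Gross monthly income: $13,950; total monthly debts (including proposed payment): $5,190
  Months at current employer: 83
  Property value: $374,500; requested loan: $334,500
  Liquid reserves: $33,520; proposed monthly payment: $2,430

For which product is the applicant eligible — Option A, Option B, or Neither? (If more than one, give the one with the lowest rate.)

Option A

DTI = 5,190/13,950 = 37.2%.
LTV = 334,500/374,500 = 89.3%.
Reserves = 33,520/2,430 = 13.8 months.
Option A: score 796 ≥ 660; DTI 37.2% ≤ 38%; LTV 89.3% ≤ 100%; employment 83 ≥ 18 mo; reserves 13.8 ≥ 9 mo → qualifies.
Option B: score 796 ≥ 640; DTI 37.2% > 36%; LTV 89.3% ≤ 97%; employment 83 ≥ 6 mo → does not qualify.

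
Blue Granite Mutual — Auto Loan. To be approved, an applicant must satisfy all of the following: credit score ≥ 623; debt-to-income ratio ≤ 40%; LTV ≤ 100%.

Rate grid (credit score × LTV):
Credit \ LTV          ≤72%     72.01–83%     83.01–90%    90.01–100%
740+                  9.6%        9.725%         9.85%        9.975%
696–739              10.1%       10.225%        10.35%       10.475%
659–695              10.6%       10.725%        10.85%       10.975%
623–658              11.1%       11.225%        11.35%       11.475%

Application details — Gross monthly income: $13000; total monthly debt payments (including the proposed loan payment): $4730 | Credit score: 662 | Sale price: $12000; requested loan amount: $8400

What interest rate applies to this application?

Credit score 662 ≥ 623; DTI = 4,730/13,000 = 36.4% ≤ 40%
LTV = 8,400/12,000 = 70% ≤ 100%
Score 662 is in the 659–695 band; LTV 70% is in the ≤72% band → 10.6%.

10.6%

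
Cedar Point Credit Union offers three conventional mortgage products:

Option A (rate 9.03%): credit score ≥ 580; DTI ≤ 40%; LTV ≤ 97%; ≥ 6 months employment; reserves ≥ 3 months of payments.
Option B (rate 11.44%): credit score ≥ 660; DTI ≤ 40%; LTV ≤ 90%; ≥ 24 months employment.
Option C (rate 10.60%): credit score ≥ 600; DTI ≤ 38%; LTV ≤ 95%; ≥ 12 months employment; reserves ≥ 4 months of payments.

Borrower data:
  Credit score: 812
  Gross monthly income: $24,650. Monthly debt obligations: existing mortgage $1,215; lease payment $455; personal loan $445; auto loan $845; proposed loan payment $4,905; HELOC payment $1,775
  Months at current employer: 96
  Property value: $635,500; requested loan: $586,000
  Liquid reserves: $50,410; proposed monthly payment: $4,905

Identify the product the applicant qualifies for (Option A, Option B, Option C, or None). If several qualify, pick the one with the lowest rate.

Total debts = (1,215 + 455 + 445 + 845 + 4,905 + 1,775) = 9,640; DTI = 9,640/24,650 = 39.1%.
LTV = 586,000/635,500 = 92.2%.
Reserves = 50,410/4,905 = 10.3 months.
Option A: score 812 ≥ 580; DTI 39.1% ≤ 40%; LTV 92.2% ≤ 97%; employment 96 ≥ 6 mo; reserves 10.3 ≥ 3 mo → qualifies.
Option B: score 812 ≥ 660; DTI 39.1% ≤ 40%; LTV 92.2% > 90%; employment 96 ≥ 24 mo → does not qualify.
Option C: score 812 ≥ 600; DTI 39.1% > 38%; LTV 92.2% ≤ 95%; employment 96 ≥ 12 mo; reserves 10.3 ≥ 4 mo → does not qualify.

Option A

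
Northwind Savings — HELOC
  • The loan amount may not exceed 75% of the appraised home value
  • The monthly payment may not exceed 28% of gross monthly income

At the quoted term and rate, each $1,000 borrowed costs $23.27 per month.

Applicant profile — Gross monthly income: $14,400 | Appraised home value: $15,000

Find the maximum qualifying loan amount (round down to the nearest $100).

$11,200

Payment cap: 28% × $14,400 = $4,032/month.
At $23.27 per $1,000, that supports 4,032/23.27 × 1,000 ≈ $173,270 → $173,200.
LTV cap: 75% × $15,000 = $11,250 → $11,200.
Binding constraint: loan-to-value.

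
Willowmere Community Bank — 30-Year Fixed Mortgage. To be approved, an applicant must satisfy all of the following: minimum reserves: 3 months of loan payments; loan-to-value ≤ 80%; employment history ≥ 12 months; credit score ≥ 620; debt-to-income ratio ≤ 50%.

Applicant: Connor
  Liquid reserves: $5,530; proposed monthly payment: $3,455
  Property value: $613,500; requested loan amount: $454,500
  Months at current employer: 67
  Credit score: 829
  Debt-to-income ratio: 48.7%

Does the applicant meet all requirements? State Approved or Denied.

Denied

Reserves: 5,530 ÷ 3,455 = 1.6 months (below 3-month minimum)
LTV = 454,500/613,500 = 74.1% ≤ 80%
Employment 67 ≥ 12 months
Credit score 829 ≥ 620 (meets)
DTI 48.7% ≤ 50%
Fails on reserves.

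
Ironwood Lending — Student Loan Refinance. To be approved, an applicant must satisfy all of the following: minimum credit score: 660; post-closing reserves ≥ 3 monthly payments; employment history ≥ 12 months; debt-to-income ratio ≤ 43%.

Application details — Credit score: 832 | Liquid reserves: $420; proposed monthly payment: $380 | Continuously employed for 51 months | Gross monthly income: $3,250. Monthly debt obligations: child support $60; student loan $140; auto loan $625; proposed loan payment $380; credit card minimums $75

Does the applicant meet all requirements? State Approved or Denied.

Denied

Credit score 832 ≥ 660 (meets)
Reserves = 420/380 = 1.1 months < 3
Employment 51 ≥ 12 months
Total monthly debts = (60 + 140 + 625 + 380 + 75) = 1,280. DTI: 1,280 ÷ 3,250 = 39.4%, within the 43% cap
Fails on reserves.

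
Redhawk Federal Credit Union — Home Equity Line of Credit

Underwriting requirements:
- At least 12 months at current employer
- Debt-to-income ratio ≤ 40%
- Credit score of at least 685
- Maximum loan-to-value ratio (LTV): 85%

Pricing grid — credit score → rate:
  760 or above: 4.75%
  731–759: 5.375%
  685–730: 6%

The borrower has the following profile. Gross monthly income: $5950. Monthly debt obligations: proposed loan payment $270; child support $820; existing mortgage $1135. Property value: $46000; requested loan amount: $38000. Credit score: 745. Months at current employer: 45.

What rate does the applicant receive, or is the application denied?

Approved at 5.375%

Credit score 745 ≥ 685 (meets minimum)
Loan-to-value = 38,000/46,000 = 82.6% — pass (85% max)
Total monthly debts = (270 + 820 + 1,135) = 2,225. DTI = 2,225/5,950 = 37.4% ≤ 40%
Employment 45 ≥ 12 months
All requirements met. Score 745 falls in the 731–759 tier → 5.375%.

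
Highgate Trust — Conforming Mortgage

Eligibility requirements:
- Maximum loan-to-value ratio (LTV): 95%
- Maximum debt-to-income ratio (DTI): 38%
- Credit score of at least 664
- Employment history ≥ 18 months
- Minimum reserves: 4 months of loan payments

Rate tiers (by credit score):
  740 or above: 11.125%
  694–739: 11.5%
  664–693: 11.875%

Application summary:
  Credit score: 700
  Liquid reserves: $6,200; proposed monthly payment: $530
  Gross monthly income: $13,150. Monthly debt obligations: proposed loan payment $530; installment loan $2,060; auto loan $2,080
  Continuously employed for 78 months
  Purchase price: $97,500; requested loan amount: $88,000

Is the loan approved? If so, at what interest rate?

Approved at 11.5%

Credit score 700 ≥ 664 (meets minimum)
LTV = 88,000/97,500 = 90.3% ≤ 95%
Reserves = 6,200/530 = 11.7 months ≥ 4
Employment 78 ≥ 18 months
Total monthly debts = (530 + 2,060 + 2,080) = 4,670. DTI: 4,670 ÷ 13,150 = 35.5%, within the 38% cap
All requirements met. Score 700 falls in the 694–739 tier → 11.5%.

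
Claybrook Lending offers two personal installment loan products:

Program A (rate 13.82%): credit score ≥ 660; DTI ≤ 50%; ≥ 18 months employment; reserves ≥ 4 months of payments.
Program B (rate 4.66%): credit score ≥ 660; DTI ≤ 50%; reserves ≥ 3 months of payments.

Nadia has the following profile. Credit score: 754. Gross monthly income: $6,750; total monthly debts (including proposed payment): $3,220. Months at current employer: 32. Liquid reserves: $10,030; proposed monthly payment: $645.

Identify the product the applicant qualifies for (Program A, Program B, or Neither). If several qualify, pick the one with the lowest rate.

DTI = 3,220/6,750 = 47.7%.
Reserves = 10,030/645 = 15.6 months.
Program A: score 754 ≥ 660; DTI 47.7% ≤ 50%; employment 32 ≥ 18 mo; reserves 15.6 ≥ 4 mo → qualifies.
Program B: score 754 ≥ 660; DTI 47.7% ≤ 50%; reserves 15.6 ≥ 3 mo → qualifies.
Qualifying: Program A, Program B. Lowest rate is 4.66% → Program B.

Program B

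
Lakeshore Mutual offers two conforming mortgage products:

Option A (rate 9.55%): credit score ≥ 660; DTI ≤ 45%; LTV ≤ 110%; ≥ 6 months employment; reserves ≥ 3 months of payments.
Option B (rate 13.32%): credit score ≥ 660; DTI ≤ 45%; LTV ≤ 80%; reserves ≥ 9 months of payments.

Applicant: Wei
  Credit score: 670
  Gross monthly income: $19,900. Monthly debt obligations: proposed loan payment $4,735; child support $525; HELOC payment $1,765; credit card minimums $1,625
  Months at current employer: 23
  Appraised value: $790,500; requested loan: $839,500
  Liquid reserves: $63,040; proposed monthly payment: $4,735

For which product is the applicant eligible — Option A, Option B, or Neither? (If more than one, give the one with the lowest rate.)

Total debts = (4,735 + 525 + 1,765 + 1,625) = 8,650; DTI = 8,650/19,900 = 43.5%.
LTV = 839,500/790,500 = 106.2%.
Reserves = 63,040/4,735 = 13.3 months.
Option A: score 670 ≥ 660; DTI 43.5% ≤ 45%; LTV 106.2% ≤ 110%; employment 23 ≥ 6 mo; reserves 13.3 ≥ 3 mo → qualifies.
Option B: score 670 ≥ 660; DTI 43.5% ≤ 45%; LTV 106.2% > 80%; reserves 13.3 ≥ 9 mo → does not qualify.

Option A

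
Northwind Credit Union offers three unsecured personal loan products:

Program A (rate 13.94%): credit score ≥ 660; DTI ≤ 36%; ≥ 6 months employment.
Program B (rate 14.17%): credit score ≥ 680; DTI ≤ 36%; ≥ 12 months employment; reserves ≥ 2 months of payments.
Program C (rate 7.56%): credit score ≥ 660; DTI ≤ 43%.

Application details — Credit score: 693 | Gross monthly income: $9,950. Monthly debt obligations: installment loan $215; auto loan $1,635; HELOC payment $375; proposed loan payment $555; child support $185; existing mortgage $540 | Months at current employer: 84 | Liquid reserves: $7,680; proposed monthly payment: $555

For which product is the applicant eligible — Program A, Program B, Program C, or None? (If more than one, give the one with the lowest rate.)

Total debts = (215 + 1,635 + 375 + 555 + 185 + 540) = 3,505; DTI = 3,505/9,950 = 35.2%.
Reserves = 7,680/555 = 13.8 months.
Program A: score 693 ≥ 660; DTI 35.2% ≤ 36%; employment 84 ≥ 6 mo → qualifies.
Program B: score 693 ≥ 680; DTI 35.2% ≤ 36%; employment 84 ≥ 12 mo; reserves 13.8 ≥ 2 mo → qualifies.
Program C: score 693 ≥ 660; DTI 35.2% ≤ 43% → qualifies.
Qualifying: Program A, Program B, Program C. Lowest rate is 7.56% → Program C.

Program C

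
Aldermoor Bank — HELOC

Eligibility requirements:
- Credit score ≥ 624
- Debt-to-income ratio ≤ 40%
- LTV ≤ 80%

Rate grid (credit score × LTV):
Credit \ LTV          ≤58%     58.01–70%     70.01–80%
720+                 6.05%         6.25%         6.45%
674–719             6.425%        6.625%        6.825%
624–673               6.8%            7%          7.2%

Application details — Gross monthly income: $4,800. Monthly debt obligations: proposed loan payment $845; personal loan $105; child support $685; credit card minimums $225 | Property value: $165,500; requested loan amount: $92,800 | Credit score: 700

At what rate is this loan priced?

Credit score 700 ≥ 624; Total monthly debts = (845 + 105 + 685 + 225) = 1,860. DTI: 1,860 ÷ 4,800 = 38.8%, within the 40% cap
LTV = 92,800/165,500 = 56.1% ≤ 80%
Row: 700 falls in 674–719. Column: 56.1% falls in ≤58%. Rate = 6.425%.

6.425%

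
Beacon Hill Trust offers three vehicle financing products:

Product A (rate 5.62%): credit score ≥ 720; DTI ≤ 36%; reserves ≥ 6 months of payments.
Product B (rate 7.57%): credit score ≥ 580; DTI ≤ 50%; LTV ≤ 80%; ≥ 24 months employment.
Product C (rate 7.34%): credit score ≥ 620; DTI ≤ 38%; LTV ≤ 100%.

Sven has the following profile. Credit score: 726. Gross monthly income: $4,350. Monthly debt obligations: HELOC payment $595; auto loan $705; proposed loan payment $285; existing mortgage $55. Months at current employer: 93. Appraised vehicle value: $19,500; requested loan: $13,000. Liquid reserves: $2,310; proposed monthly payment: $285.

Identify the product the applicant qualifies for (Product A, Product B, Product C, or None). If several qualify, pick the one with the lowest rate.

Total debts = (595 + 705 + 285 + 55) = 1,640; DTI = 1,640/4,350 = 37.7%.
LTV = 13,000/19,500 = 66.7%.
Reserves = 2,310/285 = 8.1 months.
Product A: score 726 ≥ 720; DTI 37.7% > 36%; reserves 8.1 ≥ 6 mo → does not qualify.
Product B: score 726 ≥ 580; DTI 37.7% ≤ 50%; LTV 66.7% ≤ 80%; employment 93 ≥ 24 mo → qualifies.
Product C: score 726 ≥ 620; DTI 37.7% ≤ 38%; LTV 66.7% ≤ 100% → qualifies.
Qualifying: Product B, Product C. Lowest rate is 7.34% → Product C.

Product C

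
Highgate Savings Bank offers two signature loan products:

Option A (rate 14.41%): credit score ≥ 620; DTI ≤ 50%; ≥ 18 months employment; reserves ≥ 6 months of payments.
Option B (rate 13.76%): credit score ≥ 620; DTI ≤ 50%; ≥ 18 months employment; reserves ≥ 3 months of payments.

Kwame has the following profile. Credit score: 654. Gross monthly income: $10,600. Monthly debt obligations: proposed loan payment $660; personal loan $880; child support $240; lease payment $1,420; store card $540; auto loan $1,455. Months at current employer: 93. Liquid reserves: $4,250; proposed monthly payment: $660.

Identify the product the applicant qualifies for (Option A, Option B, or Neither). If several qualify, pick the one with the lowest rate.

Option B

Total debts = (660 + 880 + 240 + 1,420 + 540 + 1,455) = 5,195; DTI = 5,195/10,600 = 49%.
Reserves = 4,250/660 = 6.4 months.
Option A: score 654 ≥ 620; DTI 49% ≤ 50%; employment 93 ≥ 18 mo; reserves 6.4 ≥ 6 mo → qualifies.
Option B: score 654 ≥ 620; DTI 49% ≤ 50%; employment 93 ≥ 18 mo; reserves 6.4 ≥ 3 mo → qualifies.
Qualifying: Option A, Option B. Lowest rate is 13.76% → Option B.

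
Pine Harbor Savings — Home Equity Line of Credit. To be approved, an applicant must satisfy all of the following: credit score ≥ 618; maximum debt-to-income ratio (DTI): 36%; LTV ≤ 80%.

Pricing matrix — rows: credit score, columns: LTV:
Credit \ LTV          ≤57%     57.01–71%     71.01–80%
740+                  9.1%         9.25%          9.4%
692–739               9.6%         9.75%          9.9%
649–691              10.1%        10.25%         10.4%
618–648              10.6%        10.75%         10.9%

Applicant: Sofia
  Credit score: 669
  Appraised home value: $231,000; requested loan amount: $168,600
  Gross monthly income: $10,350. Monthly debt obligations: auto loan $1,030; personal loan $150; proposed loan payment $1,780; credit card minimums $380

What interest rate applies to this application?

Credit score 669 ≥ 618; Total monthly debts = (1,030 + 150 + 1,780 + 380) = 3,340. DTI: 3,340 ÷ 10,350 = 32.3%, within the 36% cap
LTV: 168,600 ÷ 231,000 = 73%, within 80% cap
Row: 669 falls in 649–691. Column: 73% falls in 71.01–80%. Rate = 10.4%.

10.4%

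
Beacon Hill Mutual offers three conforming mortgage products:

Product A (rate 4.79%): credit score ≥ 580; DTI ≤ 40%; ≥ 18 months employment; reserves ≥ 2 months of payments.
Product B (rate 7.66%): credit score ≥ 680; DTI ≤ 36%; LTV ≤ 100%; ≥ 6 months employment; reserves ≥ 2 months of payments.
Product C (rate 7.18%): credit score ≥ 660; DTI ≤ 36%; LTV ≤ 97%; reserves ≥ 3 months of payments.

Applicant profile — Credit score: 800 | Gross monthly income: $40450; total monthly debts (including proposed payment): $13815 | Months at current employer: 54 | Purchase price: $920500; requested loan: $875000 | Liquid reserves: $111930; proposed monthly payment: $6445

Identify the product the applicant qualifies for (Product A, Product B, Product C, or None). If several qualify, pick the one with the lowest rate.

Product A

DTI = 13,815/40,450 = 34.2%.
LTV = 875,000/920,500 = 95.1%.
Reserves = 111,930/6,445 = 17.4 months.
Product A: score 800 ≥ 580; DTI 34.2% ≤ 40%; employment 54 ≥ 18 mo; reserves 17.4 ≥ 2 mo → qualifies.
Product B: score 800 ≥ 680; DTI 34.2% ≤ 36%; LTV 95.1% ≤ 100%; employment 54 ≥ 6 mo; reserves 17.4 ≥ 2 mo → qualifies.
Product C: score 800 ≥ 660; DTI 34.2% ≤ 36%; LTV 95.1% ≤ 97%; reserves 17.4 ≥ 3 mo → qualifies.
Qualifying: Product A, Product B, Product C. Lowest rate is 4.79% → Product A.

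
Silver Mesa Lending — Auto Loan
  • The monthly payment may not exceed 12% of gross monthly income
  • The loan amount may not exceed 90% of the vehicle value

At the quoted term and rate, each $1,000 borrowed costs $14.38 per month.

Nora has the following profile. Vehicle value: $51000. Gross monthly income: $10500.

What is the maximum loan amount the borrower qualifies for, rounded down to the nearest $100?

Payment cap: 12% × $10,500 = $1,260/month.
At $14.38 per $1,000, that supports 1,260/14.38 × 1,000 ≈ $87,621 → $87,600.
LTV cap: 90% × $51,000 = $45,900 → $45,900.
Binding constraint: loan-to-value.

$45,900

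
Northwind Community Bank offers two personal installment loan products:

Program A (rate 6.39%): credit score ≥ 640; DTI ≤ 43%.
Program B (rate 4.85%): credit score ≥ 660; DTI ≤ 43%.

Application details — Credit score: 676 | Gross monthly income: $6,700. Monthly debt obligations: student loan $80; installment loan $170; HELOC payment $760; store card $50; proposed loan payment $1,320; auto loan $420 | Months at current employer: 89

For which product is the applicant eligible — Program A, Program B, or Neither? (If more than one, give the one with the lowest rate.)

Total debts = (80 + 170 + 760 + 50 + 1,320 + 420) = 2,800; DTI = 2,800/6,700 = 41.8%.
Program A: score 676 ≥ 640; DTI 41.8% ≤ 43% → qualifies.
Program B: score 676 ≥ 660; DTI 41.8% ≤ 43% → qualifies.
Qualifying: Program A, Program B. Lowest rate is 4.85% → Program B.

Program B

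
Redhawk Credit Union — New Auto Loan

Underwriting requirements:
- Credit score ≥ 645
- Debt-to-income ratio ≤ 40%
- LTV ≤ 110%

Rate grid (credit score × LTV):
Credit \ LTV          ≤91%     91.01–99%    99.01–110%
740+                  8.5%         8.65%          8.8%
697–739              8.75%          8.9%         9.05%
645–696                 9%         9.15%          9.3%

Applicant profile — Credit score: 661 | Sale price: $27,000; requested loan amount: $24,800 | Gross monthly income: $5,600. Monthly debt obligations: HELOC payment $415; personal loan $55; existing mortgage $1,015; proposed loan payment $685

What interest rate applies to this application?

Credit score 661 ≥ 645; Total monthly debts = (415 + 55 + 1,015 + 685) = 2,170. DTI = 2,170/5,600 = 38.8% ≤ 40%
LTV = 24,800/27,000 = 91.9% ≤ 110%
Row: 661 falls in 645–696. Column: 91.9% falls in 91.01–99%. Rate = 9.15%.

9.15%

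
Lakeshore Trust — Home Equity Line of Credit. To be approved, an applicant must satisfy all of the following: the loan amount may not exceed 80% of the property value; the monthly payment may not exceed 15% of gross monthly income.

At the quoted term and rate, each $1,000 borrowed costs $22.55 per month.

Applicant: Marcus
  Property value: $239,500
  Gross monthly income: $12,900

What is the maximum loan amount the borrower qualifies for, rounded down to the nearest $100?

$85,800

Payment cap: 15% × $12,900 = $1,935/month.
At $22.55 per $1,000, that supports 1,935/22.55 × 1,000 ≈ $85,809 → $85,800.
LTV cap: 80% × $239,500 = $191,600 → $191,600.
Binding constraint: payment-to-income.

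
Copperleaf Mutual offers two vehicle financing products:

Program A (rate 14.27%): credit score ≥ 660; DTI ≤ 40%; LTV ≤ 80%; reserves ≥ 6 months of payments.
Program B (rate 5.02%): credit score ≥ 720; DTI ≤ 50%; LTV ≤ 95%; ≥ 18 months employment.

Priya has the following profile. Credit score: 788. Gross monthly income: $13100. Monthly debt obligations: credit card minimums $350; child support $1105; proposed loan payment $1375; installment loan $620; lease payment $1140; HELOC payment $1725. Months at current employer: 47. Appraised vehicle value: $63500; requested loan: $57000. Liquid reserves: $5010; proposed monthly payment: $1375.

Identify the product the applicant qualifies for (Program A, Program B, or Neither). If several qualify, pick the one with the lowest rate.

Total debts = (350 + 1,105 + 1,375 + 620 + 1,140 + 1,725) = 6,315; DTI = 6,315/13,100 = 48.2%.
LTV = 57,000/63,500 = 89.8%.
Reserves = 5,010/1,375 = 3.6 months.
Program A: score 788 ≥ 660; DTI 48.2% > 40%; LTV 89.8% > 80%; reserves 3.6 < 6 mo → does not qualify.
Program B: score 788 ≥ 720; DTI 48.2% ≤ 50%; LTV 89.8% ≤ 95%; employment 47 ≥ 18 mo → qualifies.

Program B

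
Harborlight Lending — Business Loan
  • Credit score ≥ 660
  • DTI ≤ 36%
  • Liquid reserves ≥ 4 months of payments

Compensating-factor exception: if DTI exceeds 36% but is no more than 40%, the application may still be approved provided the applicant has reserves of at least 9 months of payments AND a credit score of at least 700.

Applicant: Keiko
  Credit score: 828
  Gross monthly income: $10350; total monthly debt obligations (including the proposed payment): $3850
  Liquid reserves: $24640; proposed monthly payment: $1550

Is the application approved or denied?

Approved

Credit score 828 ≥ 660 (meets base)
DTI = 3,850/10,350 = 37.2% > 36% — standard DTI limit exceeded.
Reserves = 24,640/1,550 = 15.9 months ≥ 4
DTI 37.2% is within the 36%–40% exception band; checking compensating factors.
Override check — reserves: 15.9 mo (ok); score: 828 (ok).
Both compensating conditions met → exception applies.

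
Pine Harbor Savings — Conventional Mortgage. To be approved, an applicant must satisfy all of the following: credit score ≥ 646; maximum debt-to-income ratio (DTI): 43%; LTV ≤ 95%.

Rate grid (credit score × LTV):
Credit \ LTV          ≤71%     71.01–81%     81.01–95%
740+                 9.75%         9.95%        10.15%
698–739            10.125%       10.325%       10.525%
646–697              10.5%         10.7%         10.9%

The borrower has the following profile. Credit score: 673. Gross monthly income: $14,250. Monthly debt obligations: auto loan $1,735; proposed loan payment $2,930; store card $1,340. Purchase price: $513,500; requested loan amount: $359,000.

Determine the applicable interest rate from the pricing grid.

10.5%

Credit score 673 ≥ 646; Total monthly debts = (1,735 + 2,930 + 1,340) = 6,005. Debt-to-income = 6,005/14,250 = 42.1% — meets 43% limit
LTV = 359,000/513,500 = 69.9% ≤ 95%
Credit 673 → row 646–697; LTV 69.9% → column ≤71%. Grid cell → 10.5%.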